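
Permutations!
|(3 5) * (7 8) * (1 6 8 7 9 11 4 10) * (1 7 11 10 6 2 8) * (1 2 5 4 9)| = |(1 5 3 4 6 2 8)(7 11 9 10)| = 28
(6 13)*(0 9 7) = [9, 1, 2, 3, 4, 5, 13, 0, 8, 7, 10, 11, 12, 6] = (0 9 7)(6 13)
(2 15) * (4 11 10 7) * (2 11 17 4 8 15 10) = (2 10 7 8 15 11)(4 17) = [0, 1, 10, 3, 17, 5, 6, 8, 15, 9, 7, 2, 12, 13, 14, 11, 16, 4]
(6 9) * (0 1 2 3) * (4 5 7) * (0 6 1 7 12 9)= [7, 2, 3, 6, 5, 12, 0, 4, 8, 1, 10, 11, 9]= (0 7 4 5 12 9 1 2 3 6)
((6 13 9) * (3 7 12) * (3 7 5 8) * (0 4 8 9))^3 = (0 3 6 4 5 13 8 9)(7 12) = ((0 4 8 3 5 9 6 13)(7 12))^3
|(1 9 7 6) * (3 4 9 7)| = 3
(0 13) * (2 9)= [13, 1, 9, 3, 4, 5, 6, 7, 8, 2, 10, 11, 12, 0]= (0 13)(2 9)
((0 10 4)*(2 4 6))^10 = (10)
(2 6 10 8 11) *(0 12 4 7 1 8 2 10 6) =(0 12 4 7 1 8 11 10 2) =[12, 8, 0, 3, 7, 5, 6, 1, 11, 9, 2, 10, 4]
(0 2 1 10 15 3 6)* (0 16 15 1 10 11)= (0 2 10 1 11)(3 6 16 15)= [2, 11, 10, 6, 4, 5, 16, 7, 8, 9, 1, 0, 12, 13, 14, 3, 15]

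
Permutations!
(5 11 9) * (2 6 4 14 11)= (2 6 4 14 11 9 5)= [0, 1, 6, 3, 14, 2, 4, 7, 8, 5, 10, 9, 12, 13, 11]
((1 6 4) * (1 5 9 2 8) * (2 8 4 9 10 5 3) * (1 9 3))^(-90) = ((1 6 3 2 4)(5 10)(8 9))^(-90) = (10)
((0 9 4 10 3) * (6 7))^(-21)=(0 3 10 4 9)(6 7)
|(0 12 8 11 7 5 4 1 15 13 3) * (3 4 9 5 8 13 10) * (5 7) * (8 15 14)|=|(0 12 13 4 1 14 8 11 5 9 7 15 10 3)|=14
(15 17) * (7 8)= [0, 1, 2, 3, 4, 5, 6, 8, 7, 9, 10, 11, 12, 13, 14, 17, 16, 15]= (7 8)(15 17)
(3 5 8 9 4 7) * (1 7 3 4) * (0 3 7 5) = [3, 5, 2, 0, 7, 8, 6, 4, 9, 1] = (0 3)(1 5 8 9)(4 7)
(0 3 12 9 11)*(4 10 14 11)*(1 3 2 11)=(0 2 11)(1 3 12 9 4 10 14)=[2, 3, 11, 12, 10, 5, 6, 7, 8, 4, 14, 0, 9, 13, 1]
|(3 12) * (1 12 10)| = |(1 12 3 10)| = 4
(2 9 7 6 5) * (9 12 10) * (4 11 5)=[0, 1, 12, 3, 11, 2, 4, 6, 8, 7, 9, 5, 10]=(2 12 10 9 7 6 4 11 5)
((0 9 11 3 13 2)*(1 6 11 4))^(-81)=((0 9 4 1 6 11 3 13 2))^(-81)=(13)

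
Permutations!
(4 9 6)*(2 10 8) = (2 10 8)(4 9 6) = [0, 1, 10, 3, 9, 5, 4, 7, 2, 6, 8]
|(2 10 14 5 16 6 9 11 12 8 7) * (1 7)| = 12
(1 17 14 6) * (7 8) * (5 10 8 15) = (1 17 14 6)(5 10 8 7 15) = [0, 17, 2, 3, 4, 10, 1, 15, 7, 9, 8, 11, 12, 13, 6, 5, 16, 14]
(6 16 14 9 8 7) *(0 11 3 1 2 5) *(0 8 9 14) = (0 11 3 1 2 5 8 7 6 16) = [11, 2, 5, 1, 4, 8, 16, 6, 7, 9, 10, 3, 12, 13, 14, 15, 0]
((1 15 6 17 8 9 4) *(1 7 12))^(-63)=(17)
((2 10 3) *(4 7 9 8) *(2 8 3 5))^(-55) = (2 5 10)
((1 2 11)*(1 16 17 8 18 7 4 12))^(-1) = (1 12 4 7 18 8 17 16 11 2)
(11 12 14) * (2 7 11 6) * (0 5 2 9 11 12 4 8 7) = (0 5 2)(4 8 7 12 14 6 9 11) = [5, 1, 0, 3, 8, 2, 9, 12, 7, 11, 10, 4, 14, 13, 6]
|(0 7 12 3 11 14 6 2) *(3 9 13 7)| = |(0 3 11 14 6 2)(7 12 9 13)| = 12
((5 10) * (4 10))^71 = (4 5 10)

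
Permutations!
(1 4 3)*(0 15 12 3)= [15, 4, 2, 1, 0, 5, 6, 7, 8, 9, 10, 11, 3, 13, 14, 12]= (0 15 12 3 1 4)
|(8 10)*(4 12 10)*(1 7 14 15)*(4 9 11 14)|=10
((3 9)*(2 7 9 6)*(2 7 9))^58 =(2 6 9 7 3)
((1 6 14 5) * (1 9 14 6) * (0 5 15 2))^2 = (0 9 15)(2 5 14)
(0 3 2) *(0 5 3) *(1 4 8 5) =[0, 4, 1, 2, 8, 3, 6, 7, 5] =(1 4 8 5 3 2)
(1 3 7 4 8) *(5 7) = (1 3 5 7 4 8) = [0, 3, 2, 5, 8, 7, 6, 4, 1]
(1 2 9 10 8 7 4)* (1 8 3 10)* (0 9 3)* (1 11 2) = (0 9 11 2 3 10)(4 8 7) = [9, 1, 3, 10, 8, 5, 6, 4, 7, 11, 0, 2]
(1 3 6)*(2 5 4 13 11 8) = (1 3 6)(2 5 4 13 11 8) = [0, 3, 5, 6, 13, 4, 1, 7, 2, 9, 10, 8, 12, 11]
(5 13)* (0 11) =(0 11)(5 13) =[11, 1, 2, 3, 4, 13, 6, 7, 8, 9, 10, 0, 12, 5]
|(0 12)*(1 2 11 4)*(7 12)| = 12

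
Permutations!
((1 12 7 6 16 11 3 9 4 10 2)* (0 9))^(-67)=((0 9 4 10 2 1 12 7 6 16 11 3))^(-67)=(0 1 11 10 6 9 12 3 2 16 4 7)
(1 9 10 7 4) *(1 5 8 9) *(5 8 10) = (4 8 9 5 10 7) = [0, 1, 2, 3, 8, 10, 6, 4, 9, 5, 7]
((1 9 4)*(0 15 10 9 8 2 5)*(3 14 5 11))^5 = ((0 15 10 9 4 1 8 2 11 3 14 5))^5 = (0 1 14 9 11 15 8 5 4 3 10 2)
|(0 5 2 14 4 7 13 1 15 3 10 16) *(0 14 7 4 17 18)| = |(0 5 2 7 13 1 15 3 10 16 14 17 18)| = 13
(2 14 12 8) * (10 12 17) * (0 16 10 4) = (0 16 10 12 8 2 14 17 4) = [16, 1, 14, 3, 0, 5, 6, 7, 2, 9, 12, 11, 8, 13, 17, 15, 10, 4]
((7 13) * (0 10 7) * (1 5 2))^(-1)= ((0 10 7 13)(1 5 2))^(-1)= (0 13 7 10)(1 2 5)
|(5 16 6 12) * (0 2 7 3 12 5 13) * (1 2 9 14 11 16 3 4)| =|(0 9 14 11 16 6 5 3 12 13)(1 2 7 4)| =20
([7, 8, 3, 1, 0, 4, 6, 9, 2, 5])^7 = (0 9 4 7 5)(1 3 2 8)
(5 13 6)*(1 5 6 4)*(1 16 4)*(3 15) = (1 5 13)(3 15)(4 16) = [0, 5, 2, 15, 16, 13, 6, 7, 8, 9, 10, 11, 12, 1, 14, 3, 4]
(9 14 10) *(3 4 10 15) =(3 4 10 9 14 15) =[0, 1, 2, 4, 10, 5, 6, 7, 8, 14, 9, 11, 12, 13, 15, 3]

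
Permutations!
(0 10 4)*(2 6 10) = (0 2 6 10 4) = [2, 1, 6, 3, 0, 5, 10, 7, 8, 9, 4]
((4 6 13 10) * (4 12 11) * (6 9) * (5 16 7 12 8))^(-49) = (4 5 9 16 6 7 13 12 10 11 8)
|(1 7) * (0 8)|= 2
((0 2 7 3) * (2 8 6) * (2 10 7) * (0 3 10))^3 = ((0 8 6)(7 10))^3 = (7 10)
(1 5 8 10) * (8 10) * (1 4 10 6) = [0, 5, 2, 3, 10, 6, 1, 7, 8, 9, 4] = (1 5 6)(4 10)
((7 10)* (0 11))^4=((0 11)(7 10))^4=(11)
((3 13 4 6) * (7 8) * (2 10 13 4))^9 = (13)(7 8)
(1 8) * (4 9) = [0, 8, 2, 3, 9, 5, 6, 7, 1, 4] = (1 8)(4 9)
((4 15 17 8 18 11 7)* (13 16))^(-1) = (4 7 11 18 8 17 15)(13 16)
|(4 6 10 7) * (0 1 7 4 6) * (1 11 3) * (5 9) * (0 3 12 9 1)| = |(0 11 12 9 5 1 7 6 10 4 3)| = 11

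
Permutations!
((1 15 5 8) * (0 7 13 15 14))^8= ((0 7 13 15 5 8 1 14))^8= (15)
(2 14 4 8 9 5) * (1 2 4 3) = [0, 2, 14, 1, 8, 4, 6, 7, 9, 5, 10, 11, 12, 13, 3] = (1 2 14 3)(4 8 9 5)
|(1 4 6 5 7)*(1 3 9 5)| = 12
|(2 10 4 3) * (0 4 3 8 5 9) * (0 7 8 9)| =6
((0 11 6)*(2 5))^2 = ((0 11 6)(2 5))^2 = (0 6 11)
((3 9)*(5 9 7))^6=(3 5)(7 9)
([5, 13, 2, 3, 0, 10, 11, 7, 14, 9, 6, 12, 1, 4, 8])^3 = [6, 0, 2, 3, 10, 11, 1, 7, 14, 9, 12, 13, 4, 5, 8]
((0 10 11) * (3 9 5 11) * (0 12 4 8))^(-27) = ((0 10 3 9 5 11 12 4 8))^(-27) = (12)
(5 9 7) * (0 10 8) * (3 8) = [10, 1, 2, 8, 4, 9, 6, 5, 0, 7, 3] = (0 10 3 8)(5 9 7)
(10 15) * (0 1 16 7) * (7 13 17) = (0 1 16 13 17 7)(10 15) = [1, 16, 2, 3, 4, 5, 6, 0, 8, 9, 15, 11, 12, 17, 14, 10, 13, 7]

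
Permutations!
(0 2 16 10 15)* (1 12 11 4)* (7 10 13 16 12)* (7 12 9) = (0 2 9 7 10 15)(1 12 11 4)(13 16) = [2, 12, 9, 3, 1, 5, 6, 10, 8, 7, 15, 4, 11, 16, 14, 0, 13]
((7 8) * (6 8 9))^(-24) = ((6 8 7 9))^(-24) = (9)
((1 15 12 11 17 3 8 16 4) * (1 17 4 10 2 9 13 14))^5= (1 17 2 15 3 9 12 8 13 11 16 14 4 10)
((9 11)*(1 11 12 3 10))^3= ((1 11 9 12 3 10))^3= (1 12)(3 11)(9 10)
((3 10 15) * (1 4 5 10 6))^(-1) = ((1 4 5 10 15 3 6))^(-1) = (1 6 3 15 10 5 4)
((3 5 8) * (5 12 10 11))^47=((3 12 10 11 5 8))^47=(3 8 5 11 10 12)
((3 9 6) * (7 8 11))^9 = ((3 9 6)(7 8 11))^9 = (11)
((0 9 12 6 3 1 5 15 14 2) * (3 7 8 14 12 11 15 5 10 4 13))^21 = ((0 9 11 15 12 6 7 8 14 2)(1 10 4 13 3))^21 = (0 9 11 15 12 6 7 8 14 2)(1 10 4 13 3)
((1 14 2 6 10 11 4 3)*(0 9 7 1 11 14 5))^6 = ((0 9 7 1 5)(2 6 10 14)(3 11 4))^6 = (0 9 7 1 5)(2 10)(6 14)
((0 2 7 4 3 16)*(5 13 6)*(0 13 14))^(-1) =((0 2 7 4 3 16 13 6 5 14))^(-1) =(0 14 5 6 13 16 3 4 7 2)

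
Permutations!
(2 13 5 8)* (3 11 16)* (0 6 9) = (0 6 9)(2 13 5 8)(3 11 16) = [6, 1, 13, 11, 4, 8, 9, 7, 2, 0, 10, 16, 12, 5, 14, 15, 3]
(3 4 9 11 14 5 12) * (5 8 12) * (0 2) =[2, 1, 0, 4, 9, 5, 6, 7, 12, 11, 10, 14, 3, 13, 8] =(0 2)(3 4 9 11 14 8 12)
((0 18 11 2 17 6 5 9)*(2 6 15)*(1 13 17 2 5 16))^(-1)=(0 9 5 15 17 13 1 16 6 11 18)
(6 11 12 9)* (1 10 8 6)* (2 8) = (1 10 2 8 6 11 12 9) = [0, 10, 8, 3, 4, 5, 11, 7, 6, 1, 2, 12, 9]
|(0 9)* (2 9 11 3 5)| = 6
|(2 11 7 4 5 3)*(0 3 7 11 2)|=6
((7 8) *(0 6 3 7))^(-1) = (0 8 7 3 6)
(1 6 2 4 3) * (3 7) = (1 6 2 4 7 3) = [0, 6, 4, 1, 7, 5, 2, 3]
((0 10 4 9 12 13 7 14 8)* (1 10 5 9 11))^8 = (14)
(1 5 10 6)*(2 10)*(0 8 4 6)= (0 8 4 6 1 5 2 10)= [8, 5, 10, 3, 6, 2, 1, 7, 4, 9, 0]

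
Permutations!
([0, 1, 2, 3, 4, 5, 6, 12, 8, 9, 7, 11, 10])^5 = [0, 1, 2, 3, 4, 5, 6, 10, 8, 9, 12, 11, 7]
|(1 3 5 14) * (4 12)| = 4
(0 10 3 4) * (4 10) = (0 4)(3 10) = [4, 1, 2, 10, 0, 5, 6, 7, 8, 9, 3]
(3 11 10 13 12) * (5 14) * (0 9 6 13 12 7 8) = [9, 1, 2, 11, 4, 14, 13, 8, 0, 6, 12, 10, 3, 7, 5] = (0 9 6 13 7 8)(3 11 10 12)(5 14)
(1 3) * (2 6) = (1 3)(2 6) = [0, 3, 6, 1, 4, 5, 2]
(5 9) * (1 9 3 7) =[0, 9, 2, 7, 4, 3, 6, 1, 8, 5] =(1 9 5 3 7)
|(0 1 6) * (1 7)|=|(0 7 1 6)|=4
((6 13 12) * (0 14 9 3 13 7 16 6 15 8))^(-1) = ((0 14 9 3 13 12 15 8)(6 7 16))^(-1) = (0 8 15 12 13 3 9 14)(6 16 7)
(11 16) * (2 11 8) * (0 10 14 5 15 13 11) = [10, 1, 0, 3, 4, 15, 6, 7, 2, 9, 14, 16, 12, 11, 5, 13, 8] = (0 10 14 5 15 13 11 16 8 2)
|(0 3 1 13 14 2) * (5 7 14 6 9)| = 10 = |(0 3 1 13 6 9 5 7 14 2)|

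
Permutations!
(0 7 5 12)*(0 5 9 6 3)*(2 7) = (0 2 7 9 6 3)(5 12) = [2, 1, 7, 0, 4, 12, 3, 9, 8, 6, 10, 11, 5]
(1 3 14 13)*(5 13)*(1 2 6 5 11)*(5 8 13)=(1 3 14 11)(2 6 8 13)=[0, 3, 6, 14, 4, 5, 8, 7, 13, 9, 10, 1, 12, 2, 11]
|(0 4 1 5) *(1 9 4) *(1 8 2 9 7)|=8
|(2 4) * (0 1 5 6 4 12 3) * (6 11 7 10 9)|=|(0 1 5 11 7 10 9 6 4 2 12 3)|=12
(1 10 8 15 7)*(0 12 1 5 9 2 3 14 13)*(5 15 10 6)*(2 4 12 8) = [8, 6, 3, 14, 12, 9, 5, 15, 10, 4, 2, 11, 1, 0, 13, 7] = (0 8 10 2 3 14 13)(1 6 5 9 4 12)(7 15)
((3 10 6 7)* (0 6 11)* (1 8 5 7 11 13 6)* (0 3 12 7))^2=(0 8)(1 5)(3 13 11 10 6)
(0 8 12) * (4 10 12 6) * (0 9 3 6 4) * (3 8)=(0 3 6)(4 10 12 9 8)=[3, 1, 2, 6, 10, 5, 0, 7, 4, 8, 12, 11, 9]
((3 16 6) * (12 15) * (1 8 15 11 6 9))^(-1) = ((1 8 15 12 11 6 3 16 9))^(-1) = (1 9 16 3 6 11 12 15 8)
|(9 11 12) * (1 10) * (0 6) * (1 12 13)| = 6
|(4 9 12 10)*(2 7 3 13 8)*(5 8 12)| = |(2 7 3 13 12 10 4 9 5 8)| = 10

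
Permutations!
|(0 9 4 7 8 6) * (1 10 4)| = 8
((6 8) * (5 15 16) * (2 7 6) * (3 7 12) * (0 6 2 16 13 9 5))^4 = (16)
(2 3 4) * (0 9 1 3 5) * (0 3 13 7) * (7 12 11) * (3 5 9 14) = (0 14 3 4 2 9 1 13 12 11 7) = [14, 13, 9, 4, 2, 5, 6, 0, 8, 1, 10, 7, 11, 12, 3]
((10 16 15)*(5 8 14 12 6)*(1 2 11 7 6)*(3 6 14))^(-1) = ((1 2 11 7 14 12)(3 6 5 8)(10 16 15))^(-1) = (1 12 14 7 11 2)(3 8 5 6)(10 15 16)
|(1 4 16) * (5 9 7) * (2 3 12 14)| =|(1 4 16)(2 3 12 14)(5 9 7)| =12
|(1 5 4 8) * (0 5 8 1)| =|(0 5 4 1 8)| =5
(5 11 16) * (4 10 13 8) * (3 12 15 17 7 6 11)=(3 12 15 17 7 6 11 16 5)(4 10 13 8)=[0, 1, 2, 12, 10, 3, 11, 6, 4, 9, 13, 16, 15, 8, 14, 17, 5, 7]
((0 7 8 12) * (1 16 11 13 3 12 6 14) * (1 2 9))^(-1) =((0 7 8 6 14 2 9 1 16 11 13 3 12))^(-1) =(0 12 3 13 11 16 1 9 2 14 6 8 7)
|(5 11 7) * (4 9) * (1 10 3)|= |(1 10 3)(4 9)(5 11 7)|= 6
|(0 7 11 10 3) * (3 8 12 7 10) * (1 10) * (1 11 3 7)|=|(0 11 7 3)(1 10 8 12)|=4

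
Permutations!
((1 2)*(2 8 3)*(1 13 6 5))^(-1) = ((1 8 3 2 13 6 5))^(-1) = (1 5 6 13 2 3 8)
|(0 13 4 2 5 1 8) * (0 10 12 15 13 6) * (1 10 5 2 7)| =18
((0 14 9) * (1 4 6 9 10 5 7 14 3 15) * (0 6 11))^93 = (0 1)(3 4)(5 7 14 10)(6 9)(11 15)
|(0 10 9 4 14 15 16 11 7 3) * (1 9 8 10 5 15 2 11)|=12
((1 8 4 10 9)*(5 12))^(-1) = ((1 8 4 10 9)(5 12))^(-1) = (1 9 10 4 8)(5 12)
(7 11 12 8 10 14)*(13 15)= (7 11 12 8 10 14)(13 15)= [0, 1, 2, 3, 4, 5, 6, 11, 10, 9, 14, 12, 8, 15, 7, 13]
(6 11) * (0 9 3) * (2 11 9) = (0 2 11 6 9 3) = [2, 1, 11, 0, 4, 5, 9, 7, 8, 3, 10, 6]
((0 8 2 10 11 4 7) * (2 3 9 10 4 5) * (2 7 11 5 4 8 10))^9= (0 10 5 7)(2 8 3 9)(4 11)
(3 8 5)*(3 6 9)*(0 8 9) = (0 8 5 6)(3 9) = [8, 1, 2, 9, 4, 6, 0, 7, 5, 3]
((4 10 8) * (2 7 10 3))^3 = ((2 7 10 8 4 3))^3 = (2 8)(3 10)(4 7)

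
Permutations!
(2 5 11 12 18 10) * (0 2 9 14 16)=(0 2 5 11 12 18 10 9 14 16)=[2, 1, 5, 3, 4, 11, 6, 7, 8, 14, 9, 12, 18, 13, 16, 15, 0, 17, 10]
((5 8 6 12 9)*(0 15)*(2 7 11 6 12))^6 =(15)(2 11)(5 12)(6 7)(8 9)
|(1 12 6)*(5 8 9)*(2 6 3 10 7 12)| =|(1 2 6)(3 10 7 12)(5 8 9)| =12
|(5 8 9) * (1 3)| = |(1 3)(5 8 9)| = 6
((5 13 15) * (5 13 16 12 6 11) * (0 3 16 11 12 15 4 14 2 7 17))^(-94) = (0 14 16 7 13)(2 15 17 4 3)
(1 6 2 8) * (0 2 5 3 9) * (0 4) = (0 2 8 1 6 5 3 9 4) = [2, 6, 8, 9, 0, 3, 5, 7, 1, 4]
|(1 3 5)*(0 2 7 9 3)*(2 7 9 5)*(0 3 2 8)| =6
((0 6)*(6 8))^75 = (8)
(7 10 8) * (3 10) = (3 10 8 7) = [0, 1, 2, 10, 4, 5, 6, 3, 7, 9, 8]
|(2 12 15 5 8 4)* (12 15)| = |(2 15 5 8 4)| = 5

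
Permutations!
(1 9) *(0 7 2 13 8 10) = [7, 9, 13, 3, 4, 5, 6, 2, 10, 1, 0, 11, 12, 8] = (0 7 2 13 8 10)(1 9)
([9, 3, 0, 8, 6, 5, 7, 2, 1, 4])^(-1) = [2, 8, 7, 1, 9, 5, 4, 6, 3, 0]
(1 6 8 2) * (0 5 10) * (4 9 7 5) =(0 4 9 7 5 10)(1 6 8 2) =[4, 6, 1, 3, 9, 10, 8, 5, 2, 7, 0]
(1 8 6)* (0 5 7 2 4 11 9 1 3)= (0 5 7 2 4 11 9 1 8 6 3)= [5, 8, 4, 0, 11, 7, 3, 2, 6, 1, 10, 9]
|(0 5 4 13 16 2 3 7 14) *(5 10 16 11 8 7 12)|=|(0 10 16 2 3 12 5 4 13 11 8 7 14)|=13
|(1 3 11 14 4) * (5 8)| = 10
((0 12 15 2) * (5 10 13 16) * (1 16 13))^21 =(0 12 15 2)(1 16 5 10)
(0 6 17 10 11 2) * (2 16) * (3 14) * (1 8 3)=(0 6 17 10 11 16 2)(1 8 3 14)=[6, 8, 0, 14, 4, 5, 17, 7, 3, 9, 11, 16, 12, 13, 1, 15, 2, 10]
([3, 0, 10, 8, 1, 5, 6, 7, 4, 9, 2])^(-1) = [1, 4, 10, 0, 8, 5, 6, 7, 3, 9, 2]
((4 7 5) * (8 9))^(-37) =(4 5 7)(8 9)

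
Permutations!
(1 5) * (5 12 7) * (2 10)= (1 12 7 5)(2 10)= [0, 12, 10, 3, 4, 1, 6, 5, 8, 9, 2, 11, 7]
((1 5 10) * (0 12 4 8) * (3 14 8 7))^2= ((0 12 4 7 3 14 8)(1 5 10))^2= (0 4 3 8 12 7 14)(1 10 5)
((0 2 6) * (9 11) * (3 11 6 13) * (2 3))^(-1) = (0 6 9 11 3)(2 13)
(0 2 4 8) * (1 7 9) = (0 2 4 8)(1 7 9) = [2, 7, 4, 3, 8, 5, 6, 9, 0, 1]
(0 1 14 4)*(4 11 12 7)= (0 1 14 11 12 7 4)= [1, 14, 2, 3, 0, 5, 6, 4, 8, 9, 10, 12, 7, 13, 11]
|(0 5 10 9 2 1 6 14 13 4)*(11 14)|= 11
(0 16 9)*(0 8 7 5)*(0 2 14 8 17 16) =(2 14 8 7 5)(9 17 16) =[0, 1, 14, 3, 4, 2, 6, 5, 7, 17, 10, 11, 12, 13, 8, 15, 9, 16]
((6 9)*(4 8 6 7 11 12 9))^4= (12)(4 8 6)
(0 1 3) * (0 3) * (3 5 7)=(0 1)(3 5 7)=[1, 0, 2, 5, 4, 7, 6, 3]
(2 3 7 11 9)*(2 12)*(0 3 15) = (0 3 7 11 9 12 2 15) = [3, 1, 15, 7, 4, 5, 6, 11, 8, 12, 10, 9, 2, 13, 14, 0]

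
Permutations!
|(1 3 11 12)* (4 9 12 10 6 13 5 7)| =|(1 3 11 10 6 13 5 7 4 9 12)| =11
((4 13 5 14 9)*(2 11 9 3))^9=((2 11 9 4 13 5 14 3))^9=(2 11 9 4 13 5 14 3)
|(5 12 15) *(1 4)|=6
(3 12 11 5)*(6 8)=(3 12 11 5)(6 8)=[0, 1, 2, 12, 4, 3, 8, 7, 6, 9, 10, 5, 11]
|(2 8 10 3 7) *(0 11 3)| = |(0 11 3 7 2 8 10)| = 7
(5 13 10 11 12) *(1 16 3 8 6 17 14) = [0, 16, 2, 8, 4, 13, 17, 7, 6, 9, 11, 12, 5, 10, 1, 15, 3, 14] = (1 16 3 8 6 17 14)(5 13 10 11 12)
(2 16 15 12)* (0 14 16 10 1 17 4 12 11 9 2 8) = (0 14 16 15 11 9 2 10 1 17 4 12 8) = [14, 17, 10, 3, 12, 5, 6, 7, 0, 2, 1, 9, 8, 13, 16, 11, 15, 4]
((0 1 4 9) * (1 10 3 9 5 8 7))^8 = ((0 10 3 9)(1 4 5 8 7))^8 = (10)(1 8 4 7 5)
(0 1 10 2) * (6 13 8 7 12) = [1, 10, 0, 3, 4, 5, 13, 12, 7, 9, 2, 11, 6, 8] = (0 1 10 2)(6 13 8 7 12)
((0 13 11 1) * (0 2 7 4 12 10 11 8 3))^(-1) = ((0 13 8 3)(1 2 7 4 12 10 11))^(-1) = (0 3 8 13)(1 11 10 12 4 7 2)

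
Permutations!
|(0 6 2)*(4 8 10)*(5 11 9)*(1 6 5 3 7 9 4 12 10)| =24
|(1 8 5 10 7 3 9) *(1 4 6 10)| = |(1 8 5)(3 9 4 6 10 7)| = 6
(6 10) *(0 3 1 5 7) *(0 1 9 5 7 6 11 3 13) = (0 13)(1 7)(3 9 5 6 10 11) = [13, 7, 2, 9, 4, 6, 10, 1, 8, 5, 11, 3, 12, 0]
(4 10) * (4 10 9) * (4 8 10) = (4 9 8 10) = [0, 1, 2, 3, 9, 5, 6, 7, 10, 8, 4]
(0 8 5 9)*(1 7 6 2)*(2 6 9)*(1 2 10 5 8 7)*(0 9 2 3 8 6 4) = (0 7 2 3 8 6 4)(5 10) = [7, 1, 3, 8, 0, 10, 4, 2, 6, 9, 5]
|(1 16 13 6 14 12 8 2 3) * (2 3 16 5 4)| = |(1 5 4 2 16 13 6 14 12 8 3)| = 11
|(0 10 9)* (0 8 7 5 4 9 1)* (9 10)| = 8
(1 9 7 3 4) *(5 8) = (1 9 7 3 4)(5 8) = [0, 9, 2, 4, 1, 8, 6, 3, 5, 7]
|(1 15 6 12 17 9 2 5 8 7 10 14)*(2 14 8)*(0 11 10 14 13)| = 26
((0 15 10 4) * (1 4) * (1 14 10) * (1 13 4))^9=((0 15 13 4)(10 14))^9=(0 15 13 4)(10 14)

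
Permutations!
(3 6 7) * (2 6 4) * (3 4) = (2 6 7 4) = [0, 1, 6, 3, 2, 5, 7, 4]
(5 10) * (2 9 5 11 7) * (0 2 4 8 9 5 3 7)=(0 2 5 10 11)(3 7 4 8 9)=[2, 1, 5, 7, 8, 10, 6, 4, 9, 3, 11, 0]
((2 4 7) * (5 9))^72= (9)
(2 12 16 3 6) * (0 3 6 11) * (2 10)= [3, 1, 12, 11, 4, 5, 10, 7, 8, 9, 2, 0, 16, 13, 14, 15, 6]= (0 3 11)(2 12 16 6 10)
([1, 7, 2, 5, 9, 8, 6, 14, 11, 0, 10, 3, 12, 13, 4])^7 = (0 1 7 14 4 9)(3 11 8 5)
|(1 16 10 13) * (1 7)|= |(1 16 10 13 7)|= 5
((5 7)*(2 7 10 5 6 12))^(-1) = (2 12 6 7)(5 10) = ((2 7 6 12)(5 10))^(-1)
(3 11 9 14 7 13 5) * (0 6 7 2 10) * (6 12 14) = [12, 1, 10, 11, 4, 3, 7, 13, 8, 6, 0, 9, 14, 5, 2] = (0 12 14 2 10)(3 11 9 6 7 13 5)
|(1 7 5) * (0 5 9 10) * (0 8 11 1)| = |(0 5)(1 7 9 10 8 11)| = 6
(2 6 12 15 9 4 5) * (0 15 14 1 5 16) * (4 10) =[15, 5, 6, 3, 16, 2, 12, 7, 8, 10, 4, 11, 14, 13, 1, 9, 0] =(0 15 9 10 4 16)(1 5 2 6 12 14)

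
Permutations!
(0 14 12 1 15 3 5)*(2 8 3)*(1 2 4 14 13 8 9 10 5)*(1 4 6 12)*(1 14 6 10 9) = [13, 15, 1, 4, 6, 0, 12, 7, 3, 9, 5, 11, 2, 8, 14, 10] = (0 13 8 3 4 6 12 2 1 15 10 5)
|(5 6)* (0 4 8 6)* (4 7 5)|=3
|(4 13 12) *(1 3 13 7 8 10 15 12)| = |(1 3 13)(4 7 8 10 15 12)| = 6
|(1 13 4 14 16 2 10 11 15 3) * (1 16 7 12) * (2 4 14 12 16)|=|(1 13 14 7 16 4 12)(2 10 11 15 3)|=35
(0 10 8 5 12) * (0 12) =[10, 1, 2, 3, 4, 0, 6, 7, 5, 9, 8, 11, 12] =(12)(0 10 8 5)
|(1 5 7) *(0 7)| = |(0 7 1 5)| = 4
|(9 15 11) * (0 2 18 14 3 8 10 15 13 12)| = 12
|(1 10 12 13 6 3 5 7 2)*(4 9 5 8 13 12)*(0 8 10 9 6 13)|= 20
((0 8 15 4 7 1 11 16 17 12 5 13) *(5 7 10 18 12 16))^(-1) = ((0 8 15 4 10 18 12 7 1 11 5 13)(16 17))^(-1) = (0 13 5 11 1 7 12 18 10 4 15 8)(16 17)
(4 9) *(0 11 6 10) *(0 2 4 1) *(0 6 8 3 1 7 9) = (0 11 8 3 1 6 10 2 4)(7 9) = [11, 6, 4, 1, 0, 5, 10, 9, 3, 7, 2, 8]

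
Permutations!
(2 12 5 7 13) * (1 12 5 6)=(1 12 6)(2 5 7 13)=[0, 12, 5, 3, 4, 7, 1, 13, 8, 9, 10, 11, 6, 2]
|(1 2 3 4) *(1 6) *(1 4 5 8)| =10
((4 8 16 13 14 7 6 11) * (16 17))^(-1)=(4 11 6 7 14 13 16 17 8)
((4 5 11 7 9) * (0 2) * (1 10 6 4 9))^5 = (0 2)(1 11 4 10 7 5 6)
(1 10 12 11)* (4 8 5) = (1 10 12 11)(4 8 5) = [0, 10, 2, 3, 8, 4, 6, 7, 5, 9, 12, 1, 11]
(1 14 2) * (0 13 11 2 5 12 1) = (0 13 11 2)(1 14 5 12) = [13, 14, 0, 3, 4, 12, 6, 7, 8, 9, 10, 2, 1, 11, 5]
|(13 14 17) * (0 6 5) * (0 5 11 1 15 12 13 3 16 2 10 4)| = 14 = |(0 6 11 1 15 12 13 14 17 3 16 2 10 4)|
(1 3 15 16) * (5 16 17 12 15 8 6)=(1 3 8 6 5 16)(12 15 17)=[0, 3, 2, 8, 4, 16, 5, 7, 6, 9, 10, 11, 15, 13, 14, 17, 1, 12]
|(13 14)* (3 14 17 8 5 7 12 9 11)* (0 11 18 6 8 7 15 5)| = 12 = |(0 11 3 14 13 17 7 12 9 18 6 8)(5 15)|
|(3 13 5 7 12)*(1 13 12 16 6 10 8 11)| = 18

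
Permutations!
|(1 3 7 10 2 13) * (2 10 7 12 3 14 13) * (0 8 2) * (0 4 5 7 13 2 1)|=18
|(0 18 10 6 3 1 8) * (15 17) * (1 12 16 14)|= 10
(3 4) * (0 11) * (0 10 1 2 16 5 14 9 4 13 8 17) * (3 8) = (0 11 10 1 2 16 5 14 9 4 8 17)(3 13) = [11, 2, 16, 13, 8, 14, 6, 7, 17, 4, 1, 10, 12, 3, 9, 15, 5, 0]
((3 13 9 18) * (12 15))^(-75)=((3 13 9 18)(12 15))^(-75)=(3 13 9 18)(12 15)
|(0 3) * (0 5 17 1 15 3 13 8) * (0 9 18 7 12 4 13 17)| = 42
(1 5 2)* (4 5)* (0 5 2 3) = [5, 4, 1, 0, 2, 3] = (0 5 3)(1 4 2)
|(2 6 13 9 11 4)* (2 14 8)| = 8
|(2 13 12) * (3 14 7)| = 3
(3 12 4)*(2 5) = (2 5)(3 12 4) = [0, 1, 5, 12, 3, 2, 6, 7, 8, 9, 10, 11, 4]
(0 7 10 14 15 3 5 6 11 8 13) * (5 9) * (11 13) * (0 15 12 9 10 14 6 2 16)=(0 7 14 12 9 5 2 16)(3 10 6 13 15)(8 11)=[7, 1, 16, 10, 4, 2, 13, 14, 11, 5, 6, 8, 9, 15, 12, 3, 0]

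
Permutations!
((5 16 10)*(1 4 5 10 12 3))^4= ((1 4 5 16 12 3))^4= (1 12 5)(3 16 4)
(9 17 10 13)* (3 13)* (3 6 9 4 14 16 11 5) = [0, 1, 2, 13, 14, 3, 9, 7, 8, 17, 6, 5, 12, 4, 16, 15, 11, 10] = (3 13 4 14 16 11 5)(6 9 17 10)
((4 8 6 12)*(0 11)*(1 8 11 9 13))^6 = (0 12 1)(4 8 9)(6 13 11)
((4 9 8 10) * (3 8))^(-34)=(3 8 10 4 9)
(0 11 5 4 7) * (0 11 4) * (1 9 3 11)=(0 4 7 1 9 3 11 5)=[4, 9, 2, 11, 7, 0, 6, 1, 8, 3, 10, 5]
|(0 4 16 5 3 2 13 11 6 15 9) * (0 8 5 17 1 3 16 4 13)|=|(0 13 11 6 15 9 8 5 16 17 1 3 2)|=13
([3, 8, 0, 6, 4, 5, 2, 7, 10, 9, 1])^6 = (10)(0 6)(2 3)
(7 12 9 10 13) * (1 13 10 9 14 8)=(1 13 7 12 14 8)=[0, 13, 2, 3, 4, 5, 6, 12, 1, 9, 10, 11, 14, 7, 8]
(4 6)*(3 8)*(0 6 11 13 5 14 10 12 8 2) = (0 6 4 11 13 5 14 10 12 8 3 2) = [6, 1, 0, 2, 11, 14, 4, 7, 3, 9, 12, 13, 8, 5, 10]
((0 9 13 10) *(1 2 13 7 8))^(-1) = ((0 9 7 8 1 2 13 10))^(-1) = (0 10 13 2 1 8 7 9)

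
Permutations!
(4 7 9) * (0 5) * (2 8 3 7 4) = (0 5)(2 8 3 7 9) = [5, 1, 8, 7, 4, 0, 6, 9, 3, 2]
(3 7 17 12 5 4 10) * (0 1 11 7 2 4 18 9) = [1, 11, 4, 2, 10, 18, 6, 17, 8, 0, 3, 7, 5, 13, 14, 15, 16, 12, 9] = (0 1 11 7 17 12 5 18 9)(2 4 10 3)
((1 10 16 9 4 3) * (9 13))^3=((1 10 16 13 9 4 3))^3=(1 13 3 16 4 10 9)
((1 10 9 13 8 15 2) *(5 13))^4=((1 10 9 5 13 8 15 2))^4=(1 13)(2 5)(8 10)(9 15)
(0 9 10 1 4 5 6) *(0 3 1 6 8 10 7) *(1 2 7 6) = [9, 4, 7, 2, 5, 8, 3, 0, 10, 6, 1] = (0 9 6 3 2 7)(1 4 5 8 10)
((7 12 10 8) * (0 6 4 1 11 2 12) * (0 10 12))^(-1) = (12)(0 2 11 1 4 6)(7 8 10)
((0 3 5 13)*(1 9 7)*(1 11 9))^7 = ((0 3 5 13)(7 11 9))^7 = (0 13 5 3)(7 11 9)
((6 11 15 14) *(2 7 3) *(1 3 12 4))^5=((1 3 2 7 12 4)(6 11 15 14))^5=(1 4 12 7 2 3)(6 11 15 14)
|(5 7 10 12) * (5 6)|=5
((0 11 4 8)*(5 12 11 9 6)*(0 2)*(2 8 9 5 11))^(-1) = ((0 5 12 2)(4 9 6 11))^(-1) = (0 2 12 5)(4 11 6 9)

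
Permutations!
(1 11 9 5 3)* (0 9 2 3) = (0 9 5)(1 11 2 3) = [9, 11, 3, 1, 4, 0, 6, 7, 8, 5, 10, 2]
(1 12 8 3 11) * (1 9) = [0, 12, 2, 11, 4, 5, 6, 7, 3, 1, 10, 9, 8] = (1 12 8 3 11 9)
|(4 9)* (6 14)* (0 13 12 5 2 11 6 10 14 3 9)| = 10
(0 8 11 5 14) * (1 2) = [8, 2, 1, 3, 4, 14, 6, 7, 11, 9, 10, 5, 12, 13, 0] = (0 8 11 5 14)(1 2)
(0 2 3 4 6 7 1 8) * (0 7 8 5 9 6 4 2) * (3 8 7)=[0, 5, 8, 2, 4, 9, 7, 1, 3, 6]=(1 5 9 6 7)(2 8 3)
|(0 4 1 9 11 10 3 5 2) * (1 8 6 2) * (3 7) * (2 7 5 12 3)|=30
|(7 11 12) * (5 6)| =|(5 6)(7 11 12)| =6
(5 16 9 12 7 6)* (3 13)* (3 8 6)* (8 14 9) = (3 13 14 9 12 7)(5 16 8 6) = [0, 1, 2, 13, 4, 16, 5, 3, 6, 12, 10, 11, 7, 14, 9, 15, 8]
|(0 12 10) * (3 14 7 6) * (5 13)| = 12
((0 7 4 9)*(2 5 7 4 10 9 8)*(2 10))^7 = ((0 4 8 10 9)(2 5 7))^7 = (0 8 9 4 10)(2 5 7)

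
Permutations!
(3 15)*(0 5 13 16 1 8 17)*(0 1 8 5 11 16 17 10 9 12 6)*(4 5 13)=(0 11 16 8 10 9 12 6)(1 13 17)(3 15)(4 5)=[11, 13, 2, 15, 5, 4, 0, 7, 10, 12, 9, 16, 6, 17, 14, 3, 8, 1]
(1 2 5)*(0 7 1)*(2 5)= [7, 5, 2, 3, 4, 0, 6, 1]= (0 7 1 5)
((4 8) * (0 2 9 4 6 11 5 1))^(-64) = (0 1 5 11 6 8 4 9 2)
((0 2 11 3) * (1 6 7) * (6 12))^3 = ((0 2 11 3)(1 12 6 7))^3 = (0 3 11 2)(1 7 6 12)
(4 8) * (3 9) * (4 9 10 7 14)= (3 10 7 14 4 8 9)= [0, 1, 2, 10, 8, 5, 6, 14, 9, 3, 7, 11, 12, 13, 4]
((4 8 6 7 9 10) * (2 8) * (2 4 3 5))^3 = ((2 8 6 7 9 10 3 5))^3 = (2 7 3 8 9 5 6 10)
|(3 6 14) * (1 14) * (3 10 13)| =|(1 14 10 13 3 6)| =6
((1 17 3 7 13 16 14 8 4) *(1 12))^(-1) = ((1 17 3 7 13 16 14 8 4 12))^(-1) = (1 12 4 8 14 16 13 7 3 17)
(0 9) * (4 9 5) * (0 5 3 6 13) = (0 3 6 13)(4 9 5) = [3, 1, 2, 6, 9, 4, 13, 7, 8, 5, 10, 11, 12, 0]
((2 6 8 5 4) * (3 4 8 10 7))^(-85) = ((2 6 10 7 3 4)(5 8))^(-85) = (2 4 3 7 10 6)(5 8)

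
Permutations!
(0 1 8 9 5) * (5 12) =(0 1 8 9 12 5) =[1, 8, 2, 3, 4, 0, 6, 7, 9, 12, 10, 11, 5]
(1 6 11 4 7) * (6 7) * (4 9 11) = (1 7)(4 6)(9 11) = [0, 7, 2, 3, 6, 5, 4, 1, 8, 11, 10, 9]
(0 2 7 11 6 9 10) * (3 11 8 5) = (0 2 7 8 5 3 11 6 9 10) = [2, 1, 7, 11, 4, 3, 9, 8, 5, 10, 0, 6]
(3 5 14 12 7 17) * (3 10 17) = (3 5 14 12 7)(10 17) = [0, 1, 2, 5, 4, 14, 6, 3, 8, 9, 17, 11, 7, 13, 12, 15, 16, 10]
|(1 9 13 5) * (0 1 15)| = |(0 1 9 13 5 15)| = 6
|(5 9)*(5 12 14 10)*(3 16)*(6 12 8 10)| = 12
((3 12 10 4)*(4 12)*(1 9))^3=(1 9)(3 4)(10 12)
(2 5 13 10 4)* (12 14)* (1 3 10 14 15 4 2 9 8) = (1 3 10 2 5 13 14 12 15 4 9 8) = [0, 3, 5, 10, 9, 13, 6, 7, 1, 8, 2, 11, 15, 14, 12, 4]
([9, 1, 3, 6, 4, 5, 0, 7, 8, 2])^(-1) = (0 6 3 2 9)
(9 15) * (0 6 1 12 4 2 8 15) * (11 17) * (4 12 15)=(0 6 1 15 9)(2 8 4)(11 17)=[6, 15, 8, 3, 2, 5, 1, 7, 4, 0, 10, 17, 12, 13, 14, 9, 16, 11]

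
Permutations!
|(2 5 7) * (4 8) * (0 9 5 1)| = 6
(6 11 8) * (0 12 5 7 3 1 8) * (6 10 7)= (0 12 5 6 11)(1 8 10 7 3)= [12, 8, 2, 1, 4, 6, 11, 3, 10, 9, 7, 0, 5]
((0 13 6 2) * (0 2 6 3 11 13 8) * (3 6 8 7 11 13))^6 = ((0 7 11 3 13 6 8))^6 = (0 8 6 13 3 11 7)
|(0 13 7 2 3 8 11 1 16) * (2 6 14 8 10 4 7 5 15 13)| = |(0 2 3 10 4 7 6 14 8 11 1 16)(5 15 13)| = 12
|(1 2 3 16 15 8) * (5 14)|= 6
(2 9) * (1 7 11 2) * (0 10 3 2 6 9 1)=[10, 7, 1, 2, 4, 5, 9, 11, 8, 0, 3, 6]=(0 10 3 2 1 7 11 6 9)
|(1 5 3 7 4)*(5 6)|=6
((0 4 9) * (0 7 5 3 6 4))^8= (3 4 7)(5 6 9)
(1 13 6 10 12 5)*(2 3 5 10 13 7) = (1 7 2 3 5)(6 13)(10 12) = [0, 7, 3, 5, 4, 1, 13, 2, 8, 9, 12, 11, 10, 6]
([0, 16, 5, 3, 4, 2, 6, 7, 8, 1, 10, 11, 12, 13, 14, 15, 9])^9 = (16)(2 5)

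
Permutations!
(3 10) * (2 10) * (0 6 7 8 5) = [6, 1, 10, 2, 4, 0, 7, 8, 5, 9, 3] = (0 6 7 8 5)(2 10 3)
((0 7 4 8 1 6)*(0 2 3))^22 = (0 2 1 4)(3 6 8 7)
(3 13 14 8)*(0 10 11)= (0 10 11)(3 13 14 8)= [10, 1, 2, 13, 4, 5, 6, 7, 3, 9, 11, 0, 12, 14, 8]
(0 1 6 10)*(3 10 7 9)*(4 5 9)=(0 1 6 7 4 5 9 3 10)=[1, 6, 2, 10, 5, 9, 7, 4, 8, 3, 0]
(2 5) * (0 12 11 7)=(0 12 11 7)(2 5)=[12, 1, 5, 3, 4, 2, 6, 0, 8, 9, 10, 7, 11]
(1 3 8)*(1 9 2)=[0, 3, 1, 8, 4, 5, 6, 7, 9, 2]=(1 3 8 9 2)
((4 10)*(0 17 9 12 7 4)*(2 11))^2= ((0 17 9 12 7 4 10)(2 11))^2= (0 9 7 10 17 12 4)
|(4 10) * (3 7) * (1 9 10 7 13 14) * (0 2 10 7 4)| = 6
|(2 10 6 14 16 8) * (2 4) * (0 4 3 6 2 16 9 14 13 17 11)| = |(0 4 16 8 3 6 13 17 11)(2 10)(9 14)| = 18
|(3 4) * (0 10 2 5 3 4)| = |(0 10 2 5 3)| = 5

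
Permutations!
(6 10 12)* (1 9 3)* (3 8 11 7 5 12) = (1 9 8 11 7 5 12 6 10 3) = [0, 9, 2, 1, 4, 12, 10, 5, 11, 8, 3, 7, 6]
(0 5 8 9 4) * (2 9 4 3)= (0 5 8 4)(2 9 3)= [5, 1, 9, 2, 0, 8, 6, 7, 4, 3]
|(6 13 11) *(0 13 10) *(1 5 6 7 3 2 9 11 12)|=35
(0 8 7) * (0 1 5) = (0 8 7 1 5) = [8, 5, 2, 3, 4, 0, 6, 1, 7]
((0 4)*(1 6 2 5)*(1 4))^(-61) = (0 4 5 2 6 1)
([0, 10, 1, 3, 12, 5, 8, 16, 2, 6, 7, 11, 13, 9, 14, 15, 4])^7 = (1 9 16 2 13 7 8 12 10 6 4)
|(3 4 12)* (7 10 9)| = |(3 4 12)(7 10 9)| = 3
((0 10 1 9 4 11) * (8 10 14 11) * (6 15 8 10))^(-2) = (0 14 11)(1 4)(6 15 8)(9 10)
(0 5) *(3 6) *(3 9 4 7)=(0 5)(3 6 9 4 7)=[5, 1, 2, 6, 7, 0, 9, 3, 8, 4]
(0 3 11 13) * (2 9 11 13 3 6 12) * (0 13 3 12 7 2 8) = (13)(0 6 7 2 9 11 12 8) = [6, 1, 9, 3, 4, 5, 7, 2, 0, 11, 10, 12, 8, 13]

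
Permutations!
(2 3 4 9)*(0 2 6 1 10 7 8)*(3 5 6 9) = (0 2 5 6 1 10 7 8)(3 4) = [2, 10, 5, 4, 3, 6, 1, 8, 0, 9, 7]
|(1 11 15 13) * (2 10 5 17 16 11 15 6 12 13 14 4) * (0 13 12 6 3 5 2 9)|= |(0 13 1 15 14 4 9)(2 10)(3 5 17 16 11)|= 70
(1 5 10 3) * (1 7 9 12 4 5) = [0, 1, 2, 7, 5, 10, 6, 9, 8, 12, 3, 11, 4] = (3 7 9 12 4 5 10)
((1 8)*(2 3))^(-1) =((1 8)(2 3))^(-1) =(1 8)(2 3)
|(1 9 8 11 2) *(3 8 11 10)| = 12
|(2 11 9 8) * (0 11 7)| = 6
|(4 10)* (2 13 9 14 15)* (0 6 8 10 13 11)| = 11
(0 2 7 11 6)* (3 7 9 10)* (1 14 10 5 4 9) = [2, 14, 1, 7, 9, 4, 0, 11, 8, 5, 3, 6, 12, 13, 10] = (0 2 1 14 10 3 7 11 6)(4 9 5)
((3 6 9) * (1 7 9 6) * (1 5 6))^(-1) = (1 6 5 3 9 7)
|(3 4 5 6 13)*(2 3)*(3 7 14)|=|(2 7 14 3 4 5 6 13)|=8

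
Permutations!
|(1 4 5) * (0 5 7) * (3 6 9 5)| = 8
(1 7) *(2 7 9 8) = [0, 9, 7, 3, 4, 5, 6, 1, 2, 8] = (1 9 8 2 7)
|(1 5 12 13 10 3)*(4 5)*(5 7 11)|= |(1 4 7 11 5 12 13 10 3)|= 9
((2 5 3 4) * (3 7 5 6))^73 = ((2 6 3 4)(5 7))^73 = (2 6 3 4)(5 7)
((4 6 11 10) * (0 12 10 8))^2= (0 10 6 8 12 4 11)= ((0 12 10 4 6 11 8))^2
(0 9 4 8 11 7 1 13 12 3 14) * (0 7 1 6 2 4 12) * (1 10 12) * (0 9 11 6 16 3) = (0 11 10 12)(1 13 9)(2 4 8 6)(3 14 7 16) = [11, 13, 4, 14, 8, 5, 2, 16, 6, 1, 12, 10, 0, 9, 7, 15, 3]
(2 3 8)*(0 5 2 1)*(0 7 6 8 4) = (0 5 2 3 4)(1 7 6 8) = [5, 7, 3, 4, 0, 2, 8, 6, 1]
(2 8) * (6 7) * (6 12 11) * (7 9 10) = (2 8)(6 9 10 7 12 11) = [0, 1, 8, 3, 4, 5, 9, 12, 2, 10, 7, 6, 11]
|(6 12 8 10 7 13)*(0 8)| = 7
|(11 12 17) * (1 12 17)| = |(1 12)(11 17)| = 2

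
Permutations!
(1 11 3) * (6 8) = (1 11 3)(6 8) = [0, 11, 2, 1, 4, 5, 8, 7, 6, 9, 10, 3]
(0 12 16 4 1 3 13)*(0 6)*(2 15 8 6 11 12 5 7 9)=[5, 3, 15, 13, 1, 7, 0, 9, 6, 2, 10, 12, 16, 11, 14, 8, 4]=(0 5 7 9 2 15 8 6)(1 3 13 11 12 16 4)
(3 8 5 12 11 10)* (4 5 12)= (3 8 12 11 10)(4 5)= [0, 1, 2, 8, 5, 4, 6, 7, 12, 9, 3, 10, 11]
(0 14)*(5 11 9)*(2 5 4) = (0 14)(2 5 11 9 4) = [14, 1, 5, 3, 2, 11, 6, 7, 8, 4, 10, 9, 12, 13, 0]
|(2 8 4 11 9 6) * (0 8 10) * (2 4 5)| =20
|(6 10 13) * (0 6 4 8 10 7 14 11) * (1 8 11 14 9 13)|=21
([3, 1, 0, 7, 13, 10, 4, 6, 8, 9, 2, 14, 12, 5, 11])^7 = (0 10 13 6 3 2 5 4 7)(11 14)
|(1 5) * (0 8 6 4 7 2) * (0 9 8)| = |(1 5)(2 9 8 6 4 7)| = 6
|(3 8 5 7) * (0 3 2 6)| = 7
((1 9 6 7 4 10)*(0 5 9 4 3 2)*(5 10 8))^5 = ((0 10 1 4 8 5 9 6 7 3 2))^5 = (0 5 2 8 3 4 7 1 6 10 9)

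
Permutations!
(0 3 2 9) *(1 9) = (0 3 2 1 9) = [3, 9, 1, 2, 4, 5, 6, 7, 8, 0]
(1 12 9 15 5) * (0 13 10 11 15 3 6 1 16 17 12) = [13, 0, 2, 6, 4, 16, 1, 7, 8, 3, 11, 15, 9, 10, 14, 5, 17, 12] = (0 13 10 11 15 5 16 17 12 9 3 6 1)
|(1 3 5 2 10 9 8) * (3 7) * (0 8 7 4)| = 12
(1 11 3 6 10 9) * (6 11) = (1 6 10 9)(3 11) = [0, 6, 2, 11, 4, 5, 10, 7, 8, 1, 9, 3]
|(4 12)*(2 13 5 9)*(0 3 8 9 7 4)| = |(0 3 8 9 2 13 5 7 4 12)| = 10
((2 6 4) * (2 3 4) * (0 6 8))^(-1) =((0 6 2 8)(3 4))^(-1) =(0 8 2 6)(3 4)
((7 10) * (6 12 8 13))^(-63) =(6 12 8 13)(7 10)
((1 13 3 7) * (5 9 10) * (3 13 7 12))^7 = (13)(1 7)(3 12)(5 9 10)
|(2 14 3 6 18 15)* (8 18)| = |(2 14 3 6 8 18 15)| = 7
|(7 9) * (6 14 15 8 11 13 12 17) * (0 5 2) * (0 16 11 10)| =26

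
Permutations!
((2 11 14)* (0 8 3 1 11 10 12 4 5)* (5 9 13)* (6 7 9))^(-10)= ((0 8 3 1 11 14 2 10 12 4 6 7 9 13 5))^(-10)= (0 14 6)(1 12 13)(2 7 8)(3 10 9)(4 5 11)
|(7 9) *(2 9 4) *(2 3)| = |(2 9 7 4 3)| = 5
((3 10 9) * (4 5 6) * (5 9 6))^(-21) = (3 9 4 6 10)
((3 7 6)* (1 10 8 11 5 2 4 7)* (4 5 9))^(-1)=(1 3 6 7 4 9 11 8 10)(2 5)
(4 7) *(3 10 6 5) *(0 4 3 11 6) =[4, 1, 2, 10, 7, 11, 5, 3, 8, 9, 0, 6] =(0 4 7 3 10)(5 11 6)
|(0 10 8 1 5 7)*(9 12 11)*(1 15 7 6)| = |(0 10 8 15 7)(1 5 6)(9 12 11)| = 15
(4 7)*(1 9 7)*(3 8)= [0, 9, 2, 8, 1, 5, 6, 4, 3, 7]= (1 9 7 4)(3 8)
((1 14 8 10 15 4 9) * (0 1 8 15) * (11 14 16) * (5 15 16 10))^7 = (0 1 10)(4 8 15 9 5)(11 14 16)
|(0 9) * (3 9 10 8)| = 5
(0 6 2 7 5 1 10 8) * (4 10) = (0 6 2 7 5 1 4 10 8) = [6, 4, 7, 3, 10, 1, 2, 5, 0, 9, 8]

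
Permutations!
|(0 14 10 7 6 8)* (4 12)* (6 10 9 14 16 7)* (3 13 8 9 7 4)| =35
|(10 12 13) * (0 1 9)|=3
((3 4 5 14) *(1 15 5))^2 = ((1 15 5 14 3 4))^2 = (1 5 3)(4 15 14)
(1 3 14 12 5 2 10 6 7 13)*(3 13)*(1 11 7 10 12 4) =(1 13 11 7 3 14 4)(2 12 5)(6 10) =[0, 13, 12, 14, 1, 2, 10, 3, 8, 9, 6, 7, 5, 11, 4]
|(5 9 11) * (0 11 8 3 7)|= 7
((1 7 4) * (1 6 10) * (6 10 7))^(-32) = ((1 6 7 4 10))^(-32) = (1 4 6 10 7)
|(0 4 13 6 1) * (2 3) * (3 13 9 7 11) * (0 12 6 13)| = |(13)(0 4 9 7 11 3 2)(1 12 6)| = 21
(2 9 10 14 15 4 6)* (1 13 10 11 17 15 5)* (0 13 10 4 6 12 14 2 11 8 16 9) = (0 13 4 12 14 5 1 10 2)(6 11 17 15)(8 16 9) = [13, 10, 0, 3, 12, 1, 11, 7, 16, 8, 2, 17, 14, 4, 5, 6, 9, 15]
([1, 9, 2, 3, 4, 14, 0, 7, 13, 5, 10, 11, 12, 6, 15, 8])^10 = (0 1 9 5 14 15 8 13 6)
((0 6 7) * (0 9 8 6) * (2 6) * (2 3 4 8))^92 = ((2 6 7 9)(3 4 8))^92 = (9)(3 8 4)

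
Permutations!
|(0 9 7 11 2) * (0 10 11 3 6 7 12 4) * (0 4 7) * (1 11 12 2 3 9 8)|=|(0 8 1 11 3 6)(2 10 12 7 9)|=30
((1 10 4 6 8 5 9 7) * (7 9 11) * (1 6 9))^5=((1 10 4 9)(5 11 7 6 8))^5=(11)(1 10 4 9)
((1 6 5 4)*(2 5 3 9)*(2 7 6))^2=(1 5)(2 4)(3 7)(6 9)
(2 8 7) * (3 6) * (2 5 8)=(3 6)(5 8 7)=[0, 1, 2, 6, 4, 8, 3, 5, 7]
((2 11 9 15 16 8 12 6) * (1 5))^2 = (2 9 16 12)(6 11 15 8)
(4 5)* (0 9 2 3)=(0 9 2 3)(4 5)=[9, 1, 3, 0, 5, 4, 6, 7, 8, 2]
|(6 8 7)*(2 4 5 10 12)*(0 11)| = |(0 11)(2 4 5 10 12)(6 8 7)| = 30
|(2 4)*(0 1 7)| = |(0 1 7)(2 4)| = 6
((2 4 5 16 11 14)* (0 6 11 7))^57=(0 14 5)(2 16 6)(4 7 11)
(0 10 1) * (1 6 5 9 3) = (0 10 6 5 9 3 1) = [10, 0, 2, 1, 4, 9, 5, 7, 8, 3, 6]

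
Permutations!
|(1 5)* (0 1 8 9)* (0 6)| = |(0 1 5 8 9 6)| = 6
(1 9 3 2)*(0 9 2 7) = (0 9 3 7)(1 2) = [9, 2, 1, 7, 4, 5, 6, 0, 8, 3]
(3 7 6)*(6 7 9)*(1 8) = (1 8)(3 9 6) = [0, 8, 2, 9, 4, 5, 3, 7, 1, 6]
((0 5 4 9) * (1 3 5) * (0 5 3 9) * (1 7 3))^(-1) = ((0 7 3 1 9 5 4))^(-1) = (0 4 5 9 1 3 7)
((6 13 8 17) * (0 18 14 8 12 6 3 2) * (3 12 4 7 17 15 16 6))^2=((0 18 14 8 15 16 6 13 4 7 17 12 3 2))^2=(0 14 15 6 4 17 3)(2 18 8 16 13 7 12)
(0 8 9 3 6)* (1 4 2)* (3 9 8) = [3, 4, 1, 6, 2, 5, 0, 7, 8, 9] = (9)(0 3 6)(1 4 2)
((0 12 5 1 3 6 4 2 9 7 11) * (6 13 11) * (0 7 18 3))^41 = (0 12 5 1)(2 11 9 7 18 6 3 4 13)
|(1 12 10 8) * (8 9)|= 5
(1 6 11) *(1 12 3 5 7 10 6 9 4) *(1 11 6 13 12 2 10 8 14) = (1 9 4 11 2 10 13 12 3 5 7 8 14) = [0, 9, 10, 5, 11, 7, 6, 8, 14, 4, 13, 2, 3, 12, 1]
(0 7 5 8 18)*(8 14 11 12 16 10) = (0 7 5 14 11 12 16 10 8 18) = [7, 1, 2, 3, 4, 14, 6, 5, 18, 9, 8, 12, 16, 13, 11, 15, 10, 17, 0]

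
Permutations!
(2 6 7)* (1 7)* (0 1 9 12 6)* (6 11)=(0 1 7 2)(6 9 12 11)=[1, 7, 0, 3, 4, 5, 9, 2, 8, 12, 10, 6, 11]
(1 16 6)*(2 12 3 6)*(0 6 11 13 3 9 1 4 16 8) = (0 6 4 16 2 12 9 1 8)(3 11 13) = [6, 8, 12, 11, 16, 5, 4, 7, 0, 1, 10, 13, 9, 3, 14, 15, 2]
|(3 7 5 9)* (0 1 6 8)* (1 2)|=20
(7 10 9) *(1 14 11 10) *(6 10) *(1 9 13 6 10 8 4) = [0, 14, 2, 3, 1, 5, 8, 9, 4, 7, 13, 10, 12, 6, 11] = (1 14 11 10 13 6 8 4)(7 9)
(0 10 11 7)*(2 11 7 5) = (0 10 7)(2 11 5) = [10, 1, 11, 3, 4, 2, 6, 0, 8, 9, 7, 5]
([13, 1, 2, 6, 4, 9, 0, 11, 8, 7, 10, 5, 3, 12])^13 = (0 3 13 6 12)(5 9 7 11)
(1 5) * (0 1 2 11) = (0 1 5 2 11) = [1, 5, 11, 3, 4, 2, 6, 7, 8, 9, 10, 0]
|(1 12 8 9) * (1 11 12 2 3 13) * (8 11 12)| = 4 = |(1 2 3 13)(8 9 12 11)|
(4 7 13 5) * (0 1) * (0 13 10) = (0 1 13 5 4 7 10) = [1, 13, 2, 3, 7, 4, 6, 10, 8, 9, 0, 11, 12, 5]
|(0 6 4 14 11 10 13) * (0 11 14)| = |(14)(0 6 4)(10 13 11)| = 3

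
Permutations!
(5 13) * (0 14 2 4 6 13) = (0 14 2 4 6 13 5) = [14, 1, 4, 3, 6, 0, 13, 7, 8, 9, 10, 11, 12, 5, 2]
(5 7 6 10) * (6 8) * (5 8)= [0, 1, 2, 3, 4, 7, 10, 5, 6, 9, 8]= (5 7)(6 10 8)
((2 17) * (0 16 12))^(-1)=(0 12 16)(2 17)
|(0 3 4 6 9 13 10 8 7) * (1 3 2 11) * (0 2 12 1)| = |(0 12 1 3 4 6 9 13 10 8 7 2 11)| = 13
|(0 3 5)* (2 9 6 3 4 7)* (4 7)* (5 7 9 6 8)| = 4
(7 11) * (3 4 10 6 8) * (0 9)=(0 9)(3 4 10 6 8)(7 11)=[9, 1, 2, 4, 10, 5, 8, 11, 3, 0, 6, 7]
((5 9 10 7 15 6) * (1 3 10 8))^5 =(1 6 3 5 10 9 7 8 15)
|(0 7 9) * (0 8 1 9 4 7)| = |(1 9 8)(4 7)| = 6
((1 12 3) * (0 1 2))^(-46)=(0 2 3 12 1)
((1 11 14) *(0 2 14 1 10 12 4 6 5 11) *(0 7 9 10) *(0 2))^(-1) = (1 11 5 6 4 12 10 9 7)(2 14)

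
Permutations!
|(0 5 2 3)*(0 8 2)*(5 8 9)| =6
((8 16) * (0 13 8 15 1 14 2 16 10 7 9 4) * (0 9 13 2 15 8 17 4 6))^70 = (0 10 4 2 7 9 16 13 6 8 17)(1 14 15)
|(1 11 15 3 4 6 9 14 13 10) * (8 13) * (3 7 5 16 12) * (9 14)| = |(1 11 15 7 5 16 12 3 4 6 14 8 13 10)| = 14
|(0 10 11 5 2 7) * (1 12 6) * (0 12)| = 9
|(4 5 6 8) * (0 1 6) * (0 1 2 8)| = 7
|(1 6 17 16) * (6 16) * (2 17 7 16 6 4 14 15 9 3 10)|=8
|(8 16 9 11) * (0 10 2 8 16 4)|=|(0 10 2 8 4)(9 11 16)|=15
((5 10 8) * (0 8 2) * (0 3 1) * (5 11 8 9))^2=((0 9 5 10 2 3 1)(8 11))^2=(11)(0 5 2 1 9 10 3)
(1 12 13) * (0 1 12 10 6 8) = (0 1 10 6 8)(12 13) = [1, 10, 2, 3, 4, 5, 8, 7, 0, 9, 6, 11, 13, 12]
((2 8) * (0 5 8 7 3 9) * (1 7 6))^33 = (0 7 2)(1 8 9)(3 6 5) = ((0 5 8 2 6 1 7 3 9))^33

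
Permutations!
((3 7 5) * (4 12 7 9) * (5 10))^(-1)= ((3 9 4 12 7 10 5))^(-1)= (3 5 10 7 12 4 9)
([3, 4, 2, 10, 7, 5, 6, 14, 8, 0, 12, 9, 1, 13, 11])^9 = (0 9 11 14 7 4 1 12 10 3)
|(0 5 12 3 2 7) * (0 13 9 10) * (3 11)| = 10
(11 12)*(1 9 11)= (1 9 11 12)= [0, 9, 2, 3, 4, 5, 6, 7, 8, 11, 10, 12, 1]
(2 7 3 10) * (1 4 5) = [0, 4, 7, 10, 5, 1, 6, 3, 8, 9, 2] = (1 4 5)(2 7 3 10)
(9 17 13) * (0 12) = (0 12)(9 17 13) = [12, 1, 2, 3, 4, 5, 6, 7, 8, 17, 10, 11, 0, 9, 14, 15, 16, 13]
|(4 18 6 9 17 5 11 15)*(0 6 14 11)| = 5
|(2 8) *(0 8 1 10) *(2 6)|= |(0 8 6 2 1 10)|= 6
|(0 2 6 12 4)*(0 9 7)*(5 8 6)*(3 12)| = 10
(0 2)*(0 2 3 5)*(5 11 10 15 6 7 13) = (0 3 11 10 15 6 7 13 5) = [3, 1, 2, 11, 4, 0, 7, 13, 8, 9, 15, 10, 12, 5, 14, 6]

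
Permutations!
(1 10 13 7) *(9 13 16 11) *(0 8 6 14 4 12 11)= (0 8 6 14 4 12 11 9 13 7 1 10 16)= [8, 10, 2, 3, 12, 5, 14, 1, 6, 13, 16, 9, 11, 7, 4, 15, 0]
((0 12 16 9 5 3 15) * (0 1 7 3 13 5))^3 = ((0 12 16 9)(1 7 3 15)(5 13))^3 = (0 9 16 12)(1 15 3 7)(5 13)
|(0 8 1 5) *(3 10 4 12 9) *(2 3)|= |(0 8 1 5)(2 3 10 4 12 9)|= 12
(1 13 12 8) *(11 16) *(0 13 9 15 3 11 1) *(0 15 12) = (0 13)(1 9 12 8 15 3 11 16) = [13, 9, 2, 11, 4, 5, 6, 7, 15, 12, 10, 16, 8, 0, 14, 3, 1]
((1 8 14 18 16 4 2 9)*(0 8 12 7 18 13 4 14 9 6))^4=((0 8 9 1 12 7 18 16 14 13 4 2 6))^4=(0 12 14 6 1 16 2 9 18 4 8 7 13)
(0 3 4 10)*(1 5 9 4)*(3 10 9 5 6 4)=(0 10)(1 6 4 9 3)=[10, 6, 2, 1, 9, 5, 4, 7, 8, 3, 0]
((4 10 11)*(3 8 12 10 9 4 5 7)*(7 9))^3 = (3 10 9)(4 8 11)(5 7 12)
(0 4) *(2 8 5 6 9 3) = [4, 1, 8, 2, 0, 6, 9, 7, 5, 3] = (0 4)(2 8 5 6 9 3)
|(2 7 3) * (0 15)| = |(0 15)(2 7 3)| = 6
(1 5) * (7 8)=(1 5)(7 8)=[0, 5, 2, 3, 4, 1, 6, 8, 7]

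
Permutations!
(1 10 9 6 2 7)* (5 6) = (1 10 9 5 6 2 7) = [0, 10, 7, 3, 4, 6, 2, 1, 8, 5, 9]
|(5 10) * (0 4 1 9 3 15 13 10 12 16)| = 11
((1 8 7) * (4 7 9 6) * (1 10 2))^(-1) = ((1 8 9 6 4 7 10 2))^(-1) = (1 2 10 7 4 6 9 8)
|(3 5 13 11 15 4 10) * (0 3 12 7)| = 10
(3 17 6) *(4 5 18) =(3 17 6)(4 5 18) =[0, 1, 2, 17, 5, 18, 3, 7, 8, 9, 10, 11, 12, 13, 14, 15, 16, 6, 4]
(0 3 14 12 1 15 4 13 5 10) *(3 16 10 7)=(0 16 10)(1 15 4 13 5 7 3 14 12)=[16, 15, 2, 14, 13, 7, 6, 3, 8, 9, 0, 11, 1, 5, 12, 4, 10]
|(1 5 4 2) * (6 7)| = 4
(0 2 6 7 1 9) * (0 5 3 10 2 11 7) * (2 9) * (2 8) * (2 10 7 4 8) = (0 11 4 8 10 9 5 3 7 1 2 6) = [11, 2, 6, 7, 8, 3, 0, 1, 10, 5, 9, 4]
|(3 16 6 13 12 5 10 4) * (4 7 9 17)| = |(3 16 6 13 12 5 10 7 9 17 4)| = 11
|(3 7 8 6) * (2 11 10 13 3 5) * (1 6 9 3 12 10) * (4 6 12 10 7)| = |(1 12 7 8 9 3 4 6 5 2 11)(10 13)| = 22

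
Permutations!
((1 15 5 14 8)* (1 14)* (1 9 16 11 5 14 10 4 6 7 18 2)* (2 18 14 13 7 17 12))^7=((18)(1 15 13 7 14 8 10 4 6 17 12 2)(5 9 16 11))^7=(18)(1 4 13 17 14 2 10 15 6 7 12 8)(5 11 16 9)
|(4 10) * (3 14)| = |(3 14)(4 10)| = 2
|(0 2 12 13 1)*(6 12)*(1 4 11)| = |(0 2 6 12 13 4 11 1)| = 8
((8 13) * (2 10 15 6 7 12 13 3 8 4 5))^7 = ((2 10 15 6 7 12 13 4 5)(3 8))^7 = (2 4 12 6 10 5 13 7 15)(3 8)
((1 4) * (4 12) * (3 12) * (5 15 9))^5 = (1 3 12 4)(5 9 15) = ((1 3 12 4)(5 15 9))^5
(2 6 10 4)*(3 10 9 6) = [0, 1, 3, 10, 2, 5, 9, 7, 8, 6, 4] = (2 3 10 4)(6 9)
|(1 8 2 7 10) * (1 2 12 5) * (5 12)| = 3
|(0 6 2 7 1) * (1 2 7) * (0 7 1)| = 5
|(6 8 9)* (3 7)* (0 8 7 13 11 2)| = 9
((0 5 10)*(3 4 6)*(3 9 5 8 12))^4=((0 8 12 3 4 6 9 5 10))^4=(0 4 10 3 5 12 9 8 6)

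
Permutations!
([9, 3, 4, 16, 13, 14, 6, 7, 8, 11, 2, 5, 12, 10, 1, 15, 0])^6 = [3, 5, 13, 14, 10, 9, 6, 7, 8, 16, 4, 0, 12, 2, 11, 15, 1]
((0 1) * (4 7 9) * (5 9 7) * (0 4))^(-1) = ((0 1 4 5 9))^(-1) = (0 9 5 4 1)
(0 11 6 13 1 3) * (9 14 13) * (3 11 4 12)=(0 4 12 3)(1 11 6 9 14 13)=[4, 11, 2, 0, 12, 5, 9, 7, 8, 14, 10, 6, 3, 1, 13]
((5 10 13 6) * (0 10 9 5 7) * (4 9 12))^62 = (0 13 7 10 6)(4 5)(9 12)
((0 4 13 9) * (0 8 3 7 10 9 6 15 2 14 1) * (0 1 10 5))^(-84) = ((0 4 13 6 15 2 14 10 9 8 3 7 5))^(-84) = (0 10 4 9 13 8 6 3 15 7 2 5 14)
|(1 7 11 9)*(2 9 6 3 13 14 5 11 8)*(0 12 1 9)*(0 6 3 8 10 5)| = |(0 12 1 7 10 5 11 3 13 14)(2 6 8)| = 30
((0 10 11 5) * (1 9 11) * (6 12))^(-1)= ((0 10 1 9 11 5)(6 12))^(-1)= (0 5 11 9 1 10)(6 12)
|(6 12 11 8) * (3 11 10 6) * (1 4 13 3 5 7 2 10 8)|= 35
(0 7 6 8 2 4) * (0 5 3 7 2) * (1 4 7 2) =(0 1 4 5 3 2 7 6 8) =[1, 4, 7, 2, 5, 3, 8, 6, 0]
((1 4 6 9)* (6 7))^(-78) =((1 4 7 6 9))^(-78) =(1 7 9 4 6)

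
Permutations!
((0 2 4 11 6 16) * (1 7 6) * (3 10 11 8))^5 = (0 10 16 3 6 8 7 4 1 2 11)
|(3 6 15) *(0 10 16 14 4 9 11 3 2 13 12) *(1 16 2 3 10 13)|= 24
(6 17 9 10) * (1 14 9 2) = (1 14 9 10 6 17 2) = [0, 14, 1, 3, 4, 5, 17, 7, 8, 10, 6, 11, 12, 13, 9, 15, 16, 2]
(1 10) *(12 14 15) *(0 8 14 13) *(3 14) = (0 8 3 14 15 12 13)(1 10) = [8, 10, 2, 14, 4, 5, 6, 7, 3, 9, 1, 11, 13, 0, 15, 12]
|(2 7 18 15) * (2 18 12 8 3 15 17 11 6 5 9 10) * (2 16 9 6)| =|(2 7 12 8 3 15 18 17 11)(5 6)(9 10 16)| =18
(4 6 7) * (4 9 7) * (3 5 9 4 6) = [0, 1, 2, 5, 3, 9, 6, 4, 8, 7] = (3 5 9 7 4)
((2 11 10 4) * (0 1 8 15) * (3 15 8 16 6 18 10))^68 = (0 16 18 4 11 15 1 6 10 2 3) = ((0 1 16 6 18 10 4 2 11 3 15))^68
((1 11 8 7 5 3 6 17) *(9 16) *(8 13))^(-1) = (1 17 6 3 5 7 8 13 11)(9 16)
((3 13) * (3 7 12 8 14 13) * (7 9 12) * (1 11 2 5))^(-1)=(1 5 2 11)(8 12 9 13 14)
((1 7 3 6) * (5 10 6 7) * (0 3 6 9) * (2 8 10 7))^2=((0 3 2 8 10 9)(1 5 7 6))^2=(0 2 10)(1 7)(3 8 9)(5 6)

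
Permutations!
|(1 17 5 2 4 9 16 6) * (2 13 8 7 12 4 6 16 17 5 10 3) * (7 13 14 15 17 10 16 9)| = 66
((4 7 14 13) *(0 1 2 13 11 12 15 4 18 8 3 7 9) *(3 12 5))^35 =(0 8)(1 12)(2 15)(4 13)(9 18)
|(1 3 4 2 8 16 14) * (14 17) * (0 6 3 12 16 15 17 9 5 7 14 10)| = |(0 6 3 4 2 8 15 17 10)(1 12 16 9 5 7 14)| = 63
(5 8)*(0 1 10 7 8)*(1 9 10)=[9, 1, 2, 3, 4, 0, 6, 8, 5, 10, 7]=(0 9 10 7 8 5)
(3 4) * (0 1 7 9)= (0 1 7 9)(3 4)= [1, 7, 2, 4, 3, 5, 6, 9, 8, 0]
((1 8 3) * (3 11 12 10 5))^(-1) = ((1 8 11 12 10 5 3))^(-1) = (1 3 5 10 12 11 8)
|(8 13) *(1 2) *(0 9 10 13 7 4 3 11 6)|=|(0 9 10 13 8 7 4 3 11 6)(1 2)|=10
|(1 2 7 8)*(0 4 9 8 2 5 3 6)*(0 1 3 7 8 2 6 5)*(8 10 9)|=|(0 4 8 3 5 7 6 1)(2 10 9)|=24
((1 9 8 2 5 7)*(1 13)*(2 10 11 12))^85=(1 12)(2 9)(5 8)(7 10)(11 13)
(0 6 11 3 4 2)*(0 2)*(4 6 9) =(0 9 4)(3 6 11) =[9, 1, 2, 6, 0, 5, 11, 7, 8, 4, 10, 3]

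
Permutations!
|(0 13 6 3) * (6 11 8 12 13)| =12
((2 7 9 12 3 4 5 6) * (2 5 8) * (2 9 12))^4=(2 4 7 8 12 9 3)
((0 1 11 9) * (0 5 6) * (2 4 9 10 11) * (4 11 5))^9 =((0 1 2 11 10 5 6)(4 9))^9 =(0 2 10 6 1 11 5)(4 9)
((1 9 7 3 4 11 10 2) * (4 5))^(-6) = (1 3 11)(2 7 4)(5 10 9)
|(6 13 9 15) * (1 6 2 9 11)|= |(1 6 13 11)(2 9 15)|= 12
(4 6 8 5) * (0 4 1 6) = [4, 6, 2, 3, 0, 1, 8, 7, 5] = (0 4)(1 6 8 5)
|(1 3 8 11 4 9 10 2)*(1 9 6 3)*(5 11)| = |(2 9 10)(3 8 5 11 4 6)| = 6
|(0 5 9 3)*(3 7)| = |(0 5 9 7 3)| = 5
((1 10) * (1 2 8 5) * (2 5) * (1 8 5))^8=((1 10)(2 5 8))^8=(10)(2 8 5)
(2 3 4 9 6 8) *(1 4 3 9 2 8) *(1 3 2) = (1 4)(2 9 6 3) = [0, 4, 9, 2, 1, 5, 3, 7, 8, 6]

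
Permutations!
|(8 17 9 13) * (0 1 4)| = |(0 1 4)(8 17 9 13)| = 12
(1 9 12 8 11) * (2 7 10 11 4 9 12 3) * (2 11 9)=(1 12 8 4 2 7 10 9 3 11)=[0, 12, 7, 11, 2, 5, 6, 10, 4, 3, 9, 1, 8]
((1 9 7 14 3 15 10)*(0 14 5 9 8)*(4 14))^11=((0 4 14 3 15 10 1 8)(5 9 7))^11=(0 3 1 4 15 8 14 10)(5 7 9)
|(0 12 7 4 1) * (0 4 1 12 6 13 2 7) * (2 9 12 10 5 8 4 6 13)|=4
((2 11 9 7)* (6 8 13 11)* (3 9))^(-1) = (2 7 9 3 11 13 8 6)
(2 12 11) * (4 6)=(2 12 11)(4 6)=[0, 1, 12, 3, 6, 5, 4, 7, 8, 9, 10, 2, 11]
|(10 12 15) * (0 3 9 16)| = 12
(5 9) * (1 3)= (1 3)(5 9)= [0, 3, 2, 1, 4, 9, 6, 7, 8, 5]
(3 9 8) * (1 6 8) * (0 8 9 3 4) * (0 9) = (0 8 4 9 1 6) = [8, 6, 2, 3, 9, 5, 0, 7, 4, 1]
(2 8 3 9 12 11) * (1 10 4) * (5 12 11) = [0, 10, 8, 9, 1, 12, 6, 7, 3, 11, 4, 2, 5] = (1 10 4)(2 8 3 9 11)(5 12)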